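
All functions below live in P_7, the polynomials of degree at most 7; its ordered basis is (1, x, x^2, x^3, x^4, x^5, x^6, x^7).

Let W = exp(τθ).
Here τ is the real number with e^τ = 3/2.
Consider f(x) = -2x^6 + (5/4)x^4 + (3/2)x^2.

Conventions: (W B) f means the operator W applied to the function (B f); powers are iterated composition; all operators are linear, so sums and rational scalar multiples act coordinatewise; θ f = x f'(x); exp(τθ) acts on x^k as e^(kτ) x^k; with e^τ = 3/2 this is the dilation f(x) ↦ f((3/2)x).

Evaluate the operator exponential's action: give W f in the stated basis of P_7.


exp(τθ) x^k = e^(kτ) x^k; with e^τ = 3/2 this sends x^k to (3/2)^k x^k
x^2 ↦ 9/4 x^2
x^4 ↦ 81/16 x^4
x^6 ↦ 729/64 x^6
applying this coordinatewise to f: exp(τθ) f = -(729/32)x^6 + (405/64)x^4 + (27/8)x^2

the result is g(x) = -(729/32)x^6 + (405/64)x^4 + (27/8)x^2


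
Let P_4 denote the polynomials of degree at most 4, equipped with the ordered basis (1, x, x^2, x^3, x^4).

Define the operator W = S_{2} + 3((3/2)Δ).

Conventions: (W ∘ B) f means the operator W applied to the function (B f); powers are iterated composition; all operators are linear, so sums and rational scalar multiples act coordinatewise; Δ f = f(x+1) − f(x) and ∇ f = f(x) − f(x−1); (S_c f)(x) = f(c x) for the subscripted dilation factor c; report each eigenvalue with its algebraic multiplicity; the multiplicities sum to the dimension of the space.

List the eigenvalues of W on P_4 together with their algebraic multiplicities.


image of 1: 1
image of x: 2x + 9/2
image of x^2: 4x^2 + 9x + 9/2
image of x^3: 8x^3 + (27/2)x^2 + (27/2)x + 9/2
image of x^4: 16x^4 + 18x^3 + 27x^2 + 18x + 9/2
the matrix is upper triangular; its diagonal is (1, 2, 4, 8, 16)
for a triangular matrix the eigenvalues are the diagonal entries, with algebraic multiplicity their repetition count

λ = 1 (multiplicity 1), λ = 2 (multiplicity 1), λ = 4 (multiplicity 1), λ = 8 (multiplicity 1), λ = 16 (multiplicity 1)


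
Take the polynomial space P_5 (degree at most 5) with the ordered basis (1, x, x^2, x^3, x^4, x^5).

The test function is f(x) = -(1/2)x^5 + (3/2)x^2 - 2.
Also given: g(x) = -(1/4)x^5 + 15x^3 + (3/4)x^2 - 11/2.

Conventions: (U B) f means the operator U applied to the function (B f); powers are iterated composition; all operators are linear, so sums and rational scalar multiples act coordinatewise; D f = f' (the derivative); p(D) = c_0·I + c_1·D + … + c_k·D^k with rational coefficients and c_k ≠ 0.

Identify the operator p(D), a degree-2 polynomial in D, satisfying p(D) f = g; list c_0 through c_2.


D^0 f = -(1/2)x^5 + (3/2)x^2 - 2
D^1 f = -(5/2)x^4 + 3x
D^2 f = -10x^3 + 3
matching coefficients of g against c_0 f + c_1 Df + … from the top degree down determines the c_i
solution: c_0 = 1/2, c_1 = 0, c_2 = -3/2

p(D) = (1/2)·I − (3/2)·D^2, i.e. c_0 = 1/2, c_1 = 0, c_2 = -3/2


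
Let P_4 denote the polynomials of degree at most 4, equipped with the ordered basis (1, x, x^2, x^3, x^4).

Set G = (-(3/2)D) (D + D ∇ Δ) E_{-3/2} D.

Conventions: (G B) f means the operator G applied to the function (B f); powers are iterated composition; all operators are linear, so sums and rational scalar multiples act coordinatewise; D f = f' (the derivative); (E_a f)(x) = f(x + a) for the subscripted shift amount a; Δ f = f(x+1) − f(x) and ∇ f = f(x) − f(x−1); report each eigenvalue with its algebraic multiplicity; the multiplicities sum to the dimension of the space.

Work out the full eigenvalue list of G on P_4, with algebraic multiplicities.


image of 1: 0
image of x: 0
image of x^2: 0
image of x^3: -9
image of x^4: -36x + 54
the matrix is upper triangular; its diagonal is (0, 0, 0, 0, 0)
for a triangular matrix the eigenvalues are the diagonal entries, with algebraic multiplicity their repetition count

λ = 0 (multiplicity 5)


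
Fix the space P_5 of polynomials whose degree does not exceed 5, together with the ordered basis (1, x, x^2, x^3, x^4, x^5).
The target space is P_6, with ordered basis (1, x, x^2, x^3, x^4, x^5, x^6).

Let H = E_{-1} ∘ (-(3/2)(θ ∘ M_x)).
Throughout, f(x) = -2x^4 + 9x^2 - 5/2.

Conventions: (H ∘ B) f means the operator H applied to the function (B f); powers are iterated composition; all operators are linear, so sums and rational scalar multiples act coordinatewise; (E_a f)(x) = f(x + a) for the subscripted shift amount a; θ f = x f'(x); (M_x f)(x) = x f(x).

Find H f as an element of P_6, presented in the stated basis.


g(x) = 15x^5 - 75x^4 + (219/2)x^3 - (57/2)x^2 - (171/4)x + 87/4

M_x f = -2x^5 + 9x^3 - (5/2)x
θ M_x f = -10x^5 + 27x^3 - (5/2)x
(-(3/2)(θ ∘ M_x)) f = 15x^5 - (81/2)x^3 + (15/4)x
E_{-1} (-(3/2)(θ ∘ M_x)) f = 15x^5 - 75x^4 + (219/2)x^3 - (57/2)x^2 - (171/4)x + 87/4


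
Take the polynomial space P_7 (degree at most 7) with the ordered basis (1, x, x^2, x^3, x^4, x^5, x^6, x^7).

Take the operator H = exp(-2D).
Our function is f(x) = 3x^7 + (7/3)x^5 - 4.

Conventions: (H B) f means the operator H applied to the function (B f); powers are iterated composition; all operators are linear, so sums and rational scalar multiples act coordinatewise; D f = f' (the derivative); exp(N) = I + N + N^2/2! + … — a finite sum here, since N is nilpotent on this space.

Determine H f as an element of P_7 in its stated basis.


order-1 term: -42x^6 - (70/3)x^4
order-2 term: 252x^5 + (280/3)x^3
order-3 term: -840x^4 - (560/3)x^2
order-4 term: 1680x^3 + (560/3)x
order-5 term: -2016x^2 - 224/3
order-6 term: 1344x
order-7 term: -384
the series for exp(-2D) f terminates at order 7
exp(-2D) f = 3x^7 - 42x^6 + (763/3)x^5 - (2590/3)x^4 + (5320/3)x^3 - (6608/3)x^2 + (4592/3)x - 1388/3

g(x) = 3x^7 - 42x^6 + (763/3)x^5 - (2590/3)x^4 + (5320/3)x^3 - (6608/3)x^2 + (4592/3)x - 1388/3


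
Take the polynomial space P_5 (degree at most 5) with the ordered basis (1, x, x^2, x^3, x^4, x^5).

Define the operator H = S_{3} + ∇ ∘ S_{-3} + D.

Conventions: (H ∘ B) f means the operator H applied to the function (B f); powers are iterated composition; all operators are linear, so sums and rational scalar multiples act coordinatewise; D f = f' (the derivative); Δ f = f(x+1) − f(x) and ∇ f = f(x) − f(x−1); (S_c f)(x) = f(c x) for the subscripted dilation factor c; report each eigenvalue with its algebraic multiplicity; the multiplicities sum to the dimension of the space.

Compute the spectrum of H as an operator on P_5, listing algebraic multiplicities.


λ = 1 (multiplicity 1), λ = 3 (multiplicity 1), λ = 9 (multiplicity 1), λ = 27 (multiplicity 1), λ = 81 (multiplicity 1), λ = 243 (multiplicity 1)

image of 1: 1
image of x: 3x - 2
image of x^2: 9x^2 + 20x - 9
image of x^3: 27x^3 - 78x^2 + 81x - 27
image of x^4: 81x^4 + 328x^3 - 486x^2 + 324x - 81
image of x^5: 243x^5 - 1210x^4 + 2430x^3 - 2430x^2 + 1215x - 243
the matrix is upper triangular; its diagonal is (1, 3, 9, 27, 81, 243)
for a triangular matrix the eigenvalues are the diagonal entries, with algebraic multiplicity their repetition count


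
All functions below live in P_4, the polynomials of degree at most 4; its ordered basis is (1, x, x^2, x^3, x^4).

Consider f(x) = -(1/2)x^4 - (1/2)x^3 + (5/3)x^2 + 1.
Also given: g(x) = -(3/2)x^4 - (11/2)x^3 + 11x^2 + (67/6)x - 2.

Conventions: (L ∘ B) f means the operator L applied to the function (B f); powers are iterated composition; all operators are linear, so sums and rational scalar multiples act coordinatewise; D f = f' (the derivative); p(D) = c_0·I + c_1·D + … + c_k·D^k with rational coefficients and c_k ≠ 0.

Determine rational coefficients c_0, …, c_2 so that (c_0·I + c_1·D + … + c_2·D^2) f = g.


p(D) = 3·I + 2·D − (3/2)·D^2, i.e. c_0 = 3, c_1 = 2, c_2 = -3/2

D^0 f = -(1/2)x^4 - (1/2)x^3 + (5/3)x^2 + 1
D^1 f = -2x^3 - (3/2)x^2 + (10/3)x
D^2 f = -6x^2 - 3x + 10/3
matching coefficients of g against c_0 f + c_1 Df + … from the top degree down determines the c_i
solution: c_0 = 3, c_1 = 2, c_2 = -3/2


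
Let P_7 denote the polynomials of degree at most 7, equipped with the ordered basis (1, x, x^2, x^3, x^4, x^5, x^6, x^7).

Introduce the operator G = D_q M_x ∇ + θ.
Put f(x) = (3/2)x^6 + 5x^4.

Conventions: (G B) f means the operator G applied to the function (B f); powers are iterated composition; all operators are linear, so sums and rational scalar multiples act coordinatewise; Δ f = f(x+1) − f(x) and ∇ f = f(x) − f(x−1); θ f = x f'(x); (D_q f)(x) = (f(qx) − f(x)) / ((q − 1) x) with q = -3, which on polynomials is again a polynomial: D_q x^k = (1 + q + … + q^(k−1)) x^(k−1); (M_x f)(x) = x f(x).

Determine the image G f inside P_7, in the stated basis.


the image equals g(x) = 9x^6 - 1638x^5 - (2705/2)x^4 - 1000x^3 - (735/2)x^2 - 58x - 13/2

∇ f = 9x^5 - (45/2)x^4 + 50x^3 - (105/2)x^2 + 29x - 13/2
M_x ∇ f = 9x^6 - (45/2)x^5 + 50x^4 - (105/2)x^3 + 29x^2 - (13/2)x
D_q M_x ∇ f = -1638x^5 - (2745/2)x^4 - 1000x^3 - (735/2)x^2 - 58x - 13/2
θ f = 9x^6 + 20x^4
(D_q M_x ∇ + θ) f = 9x^6 - 1638x^5 - (2705/2)x^4 - 1000x^3 - (735/2)x^2 - 58x - 13/2


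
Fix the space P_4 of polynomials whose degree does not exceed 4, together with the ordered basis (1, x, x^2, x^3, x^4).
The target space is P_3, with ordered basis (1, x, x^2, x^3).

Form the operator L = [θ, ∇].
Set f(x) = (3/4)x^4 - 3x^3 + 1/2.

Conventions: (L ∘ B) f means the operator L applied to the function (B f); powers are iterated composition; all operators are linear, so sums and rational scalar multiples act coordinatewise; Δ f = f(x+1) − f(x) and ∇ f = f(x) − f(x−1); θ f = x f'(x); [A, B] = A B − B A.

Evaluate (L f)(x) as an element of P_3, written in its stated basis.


∇ f = 3x^3 - (27/2)x^2 + 12x - 15/4
θ ∇ f = 9x^3 - 27x^2 + 12x
θ f = 3x^4 - 9x^3
∇ θ f = 12x^3 - 45x^2 + 39x - 12
[θ, ∇] f = -3x^3 + 18x^2 - 27x + 12

the result is g(x) = -3x^3 + 18x^2 - 27x + 12


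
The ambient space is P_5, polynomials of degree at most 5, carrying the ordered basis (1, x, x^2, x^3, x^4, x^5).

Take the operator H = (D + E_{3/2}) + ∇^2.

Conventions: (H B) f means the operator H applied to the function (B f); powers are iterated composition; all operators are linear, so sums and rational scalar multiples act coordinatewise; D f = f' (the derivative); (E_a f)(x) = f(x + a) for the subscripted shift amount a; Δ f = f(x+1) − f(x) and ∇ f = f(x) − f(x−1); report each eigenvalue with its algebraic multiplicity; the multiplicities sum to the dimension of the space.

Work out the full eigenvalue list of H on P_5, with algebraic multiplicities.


image of 1: 1
image of x: x + 5/2
image of x^2: x^2 + 5x + 17/4
image of x^3: x^3 + (15/2)x^2 + (51/4)x - 21/8
image of x^4: x^4 + 10x^3 + (51/2)x^2 - (21/2)x + 305/16
image of x^5: x^5 + (25/2)x^4 + (85/2)x^3 - (105/4)x^2 + (1525/16)x - 717/32
the matrix is upper triangular; its diagonal is (1, 1, 1, 1, 1, 1)
for a triangular matrix the eigenvalues are the diagonal entries, with algebraic multiplicity their repetition count

λ = 1 (multiplicity 6)


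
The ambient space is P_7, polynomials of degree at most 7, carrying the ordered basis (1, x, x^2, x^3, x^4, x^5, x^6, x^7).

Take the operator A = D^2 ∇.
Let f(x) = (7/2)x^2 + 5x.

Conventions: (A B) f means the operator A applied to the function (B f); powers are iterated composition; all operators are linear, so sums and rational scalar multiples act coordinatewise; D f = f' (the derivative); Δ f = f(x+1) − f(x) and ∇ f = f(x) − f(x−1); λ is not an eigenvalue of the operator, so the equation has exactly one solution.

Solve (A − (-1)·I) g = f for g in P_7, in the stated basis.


the image equals g(x) = (7/2)x^2 + 5x

write g with unknown coordinates in the stated basis and equate coefficients in (A − (-1)·I) g = f
solving from the highest basis element down gives g = (7/2)x^2 + 5x
check: A g = 0
so A g − (-1)·g = (7/2)x^2 + 5x = f ✓


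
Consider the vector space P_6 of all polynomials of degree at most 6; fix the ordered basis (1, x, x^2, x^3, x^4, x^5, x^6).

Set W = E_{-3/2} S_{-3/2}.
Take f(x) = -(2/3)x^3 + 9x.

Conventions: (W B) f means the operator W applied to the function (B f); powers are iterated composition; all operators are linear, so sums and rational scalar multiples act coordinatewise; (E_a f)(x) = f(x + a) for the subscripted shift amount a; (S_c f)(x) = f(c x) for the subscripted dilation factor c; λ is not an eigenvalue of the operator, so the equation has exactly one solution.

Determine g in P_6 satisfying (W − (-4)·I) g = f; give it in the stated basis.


write g with unknown coordinates in the stated basis and equate coefficients in (W − (-4)·I) g = f
solving from the highest basis element down gives g = -(16/15)x^3 + (324/125)x^2 + (549/625)x - 7371/12500
check: W g = (18/5)x^3 - (1296/125)x^2 + (3429/625)x + 7371/3125
so W g − (-4)·g = -(2/3)x^3 + 9x = f ✓

g(x) = -(16/15)x^3 + (324/125)x^2 + (549/625)x - 7371/12500


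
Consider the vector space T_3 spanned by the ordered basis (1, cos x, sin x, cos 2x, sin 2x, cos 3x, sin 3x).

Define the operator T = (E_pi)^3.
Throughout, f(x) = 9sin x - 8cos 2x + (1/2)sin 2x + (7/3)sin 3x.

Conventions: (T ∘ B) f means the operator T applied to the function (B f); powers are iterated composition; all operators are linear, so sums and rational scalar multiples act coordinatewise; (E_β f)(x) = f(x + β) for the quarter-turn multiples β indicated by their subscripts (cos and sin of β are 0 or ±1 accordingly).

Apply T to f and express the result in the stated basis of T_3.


E_pi f = -9sin x - 8cos 2x + (1/2)sin 2x - (7/3)sin 3x
E_pi E_pi f = 9sin x - 8cos 2x + (1/2)sin 2x + (7/3)sin 3x
E_pi E_pi E_pi f = -9sin x - 8cos 2x + (1/2)sin 2x - (7/3)sin 3x

the image equals g(x) = -9sin x - 8cos 2x + (1/2)sin 2x - (7/3)sin 3x


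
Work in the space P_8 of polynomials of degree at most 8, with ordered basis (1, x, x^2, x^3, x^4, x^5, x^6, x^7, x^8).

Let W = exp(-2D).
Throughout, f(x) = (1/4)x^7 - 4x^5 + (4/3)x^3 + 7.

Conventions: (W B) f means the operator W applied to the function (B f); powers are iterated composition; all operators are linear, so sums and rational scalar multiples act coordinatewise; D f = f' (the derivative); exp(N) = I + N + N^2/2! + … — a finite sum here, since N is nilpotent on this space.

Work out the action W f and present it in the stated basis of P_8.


order-1 term: -(7/2)x^6 + 40x^4 - 8x^2
order-2 term: 21x^5 - 160x^3 + 16x
order-3 term: -70x^4 + 320x^2 - 32/3
order-4 term: 140x^3 - 320x
order-5 term: -168x^2 + 128
order-6 term: 112x
order-7 term: -32
the series for exp(-2D) f terminates at order 7
exp(-2D) f = (1/4)x^7 - (7/2)x^6 + 17x^5 - 30x^4 - (56/3)x^3 + 144x^2 - 192x + 277/3

the image equals g(x) = (1/4)x^7 - (7/2)x^6 + 17x^5 - 30x^4 - (56/3)x^3 + 144x^2 - 192x + 277/3


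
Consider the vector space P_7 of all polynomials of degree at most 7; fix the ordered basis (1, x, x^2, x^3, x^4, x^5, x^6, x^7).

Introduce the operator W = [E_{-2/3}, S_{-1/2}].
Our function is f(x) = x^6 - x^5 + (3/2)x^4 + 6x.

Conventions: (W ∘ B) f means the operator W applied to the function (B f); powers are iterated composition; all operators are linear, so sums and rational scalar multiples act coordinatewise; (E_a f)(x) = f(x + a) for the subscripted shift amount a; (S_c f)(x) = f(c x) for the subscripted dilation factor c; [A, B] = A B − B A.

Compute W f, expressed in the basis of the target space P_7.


S_{-1/2} f = (1/64)x^6 + (1/32)x^5 + (3/32)x^4 - 3x
E_{-2/3} S_{-1/2} f = (1/64)x^6 - (1/32)x^5 + (3/32)x^4 - (11/54)x^3 + (11/54)x^2 - (167/54)x + 2939/1458
E_{-2/3} f = x^6 - 5x^5 + (23/2)x^4 - (388/27)x^3 + (268/27)x^2 + (22/9)x - 2540/729
S_{-1/2} E_{-2/3} f = (1/64)x^6 + (5/32)x^5 + (23/32)x^4 + (97/54)x^3 + (67/27)x^2 - (11/9)x - 2540/729
[E_{-2/3}, S_{-1/2}] f = -(3/16)x^5 - (5/8)x^4 - 2x^3 - (41/18)x^2 - (101/54)x + 11/2

the result is g(x) = -(3/16)x^5 - (5/8)x^4 - 2x^3 - (41/18)x^2 - (101/54)x + 11/2


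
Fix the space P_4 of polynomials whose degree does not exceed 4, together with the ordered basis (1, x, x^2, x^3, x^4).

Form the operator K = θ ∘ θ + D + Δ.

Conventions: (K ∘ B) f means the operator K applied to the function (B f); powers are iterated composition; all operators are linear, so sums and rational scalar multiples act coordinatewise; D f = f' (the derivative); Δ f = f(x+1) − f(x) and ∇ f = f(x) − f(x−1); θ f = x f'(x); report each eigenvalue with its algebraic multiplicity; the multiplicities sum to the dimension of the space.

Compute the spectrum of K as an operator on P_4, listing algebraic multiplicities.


λ = 0 (multiplicity 1), λ = 1 (multiplicity 1), λ = 4 (multiplicity 1), λ = 9 (multiplicity 1), λ = 16 (multiplicity 1)

image of 1: 0
image of x: x + 2
image of x^2: 4x^2 + 4x + 1
image of x^3: 9x^3 + 6x^2 + 3x + 1
image of x^4: 16x^4 + 8x^3 + 6x^2 + 4x + 1
the matrix is upper triangular; its diagonal is (0, 1, 4, 9, 16)
for a triangular matrix the eigenvalues are the diagonal entries, with algebraic multiplicity their repetition count


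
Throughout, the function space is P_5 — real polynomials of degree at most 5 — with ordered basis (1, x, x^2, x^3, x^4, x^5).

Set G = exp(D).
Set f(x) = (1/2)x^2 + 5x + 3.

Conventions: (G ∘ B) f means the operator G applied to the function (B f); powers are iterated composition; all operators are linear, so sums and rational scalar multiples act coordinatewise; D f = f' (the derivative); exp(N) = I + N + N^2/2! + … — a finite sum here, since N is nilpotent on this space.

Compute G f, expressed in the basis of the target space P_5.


order-1 term: x + 5
order-2 term: 1/2
the series for exp(D) f terminates at order 2
exp(D) f = (1/2)x^2 + 6x + 17/2

the result is g(x) = (1/2)x^2 + 6x + 17/2


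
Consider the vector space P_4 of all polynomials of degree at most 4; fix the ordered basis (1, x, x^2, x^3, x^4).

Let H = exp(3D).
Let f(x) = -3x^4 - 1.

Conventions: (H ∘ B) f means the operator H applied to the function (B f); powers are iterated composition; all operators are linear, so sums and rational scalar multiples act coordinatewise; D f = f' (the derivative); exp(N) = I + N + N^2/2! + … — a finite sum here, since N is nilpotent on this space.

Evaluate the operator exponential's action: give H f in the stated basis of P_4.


order-1 term: -36x^3
order-2 term: -162x^2
order-3 term: -324x
order-4 term: -243
the series for exp(3D) f terminates at order 4
exp(3D) f = -3x^4 - 36x^3 - 162x^2 - 324x - 244

the result is g(x) = -3x^4 - 36x^3 - 162x^2 - 324x - 244


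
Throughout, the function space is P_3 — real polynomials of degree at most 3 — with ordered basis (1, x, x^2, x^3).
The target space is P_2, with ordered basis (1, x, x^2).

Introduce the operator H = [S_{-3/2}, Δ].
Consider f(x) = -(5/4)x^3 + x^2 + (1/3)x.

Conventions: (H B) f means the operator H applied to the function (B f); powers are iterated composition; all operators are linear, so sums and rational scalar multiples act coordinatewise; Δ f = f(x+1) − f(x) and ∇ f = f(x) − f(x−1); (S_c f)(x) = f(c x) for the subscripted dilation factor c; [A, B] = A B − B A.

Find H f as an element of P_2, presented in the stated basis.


the image equals g(x) = -(675/32)x^2 - (465/32)x - 565/96

Δ f = -(15/4)x^2 - (7/4)x + 1/12
S_{-3/2} Δ f = -(135/16)x^2 + (21/8)x + 1/12
S_{-3/2} f = (135/32)x^3 + (9/4)x^2 - (1/2)x
Δ S_{-3/2} f = (405/32)x^2 + (549/32)x + 191/32
[S_{-3/2}, Δ] f = -(675/32)x^2 - (465/32)x - 565/96


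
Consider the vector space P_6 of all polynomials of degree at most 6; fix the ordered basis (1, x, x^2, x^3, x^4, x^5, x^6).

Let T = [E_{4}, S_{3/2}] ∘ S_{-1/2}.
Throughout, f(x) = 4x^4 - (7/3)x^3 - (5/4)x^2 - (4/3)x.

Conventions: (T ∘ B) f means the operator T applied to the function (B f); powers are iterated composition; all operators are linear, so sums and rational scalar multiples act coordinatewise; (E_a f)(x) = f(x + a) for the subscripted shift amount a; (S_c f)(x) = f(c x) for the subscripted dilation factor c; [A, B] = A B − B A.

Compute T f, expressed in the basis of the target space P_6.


the image equals g(x) = (27/4)x^3 + (1143/16)x^2 + (2019/8)x + 3593/12

S_{-1/2} f = (1/4)x^4 + (7/24)x^3 - (5/16)x^2 + (2/3)x
S_{3/2} S_{-1/2} f = (81/64)x^4 + (63/64)x^3 - (45/64)x^2 + x
E_{4} S_{3/2} S_{-1/2} f = (81/64)x^4 + (1359/64)x^3 + (8487/64)x^2 + (2933/8)x + 1519/4
E_{4} S_{-1/2} f = (1/4)x^4 + (103/24)x^3 + (435/16)x^2 + (457/6)x + 241/3
S_{3/2} E_{4} S_{-1/2} f = (81/64)x^4 + (927/64)x^3 + (3915/64)x^2 + (457/4)x + 241/3
[E_{4}, S_{3/2}] S_{-1/2} f = (27/4)x^3 + (1143/16)x^2 + (2019/8)x + 3593/12


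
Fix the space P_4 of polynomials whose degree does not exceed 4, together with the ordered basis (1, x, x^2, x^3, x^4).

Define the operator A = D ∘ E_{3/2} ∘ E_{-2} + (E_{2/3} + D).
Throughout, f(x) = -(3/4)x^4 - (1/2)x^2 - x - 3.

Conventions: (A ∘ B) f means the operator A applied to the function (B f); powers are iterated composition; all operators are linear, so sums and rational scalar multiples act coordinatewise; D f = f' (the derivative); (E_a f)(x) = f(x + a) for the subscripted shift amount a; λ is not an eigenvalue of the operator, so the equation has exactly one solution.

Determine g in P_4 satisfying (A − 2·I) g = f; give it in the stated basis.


write g with unknown coordinates in the stated basis and equate coefficients in (A − 2·I) g = f
solving from the highest basis element down gives g = (3/4)x^4 + 8x^3 + 62x^2 + (11573/36)x + 20015/24
check: A g = (3/4)x^4 + 16x^3 + (247/2)x^2 + (11555/18)x + 19979/12
so A g − 2·g = -(3/4)x^4 - (1/2)x^2 - x - 3 = f ✓

the image equals g(x) = (3/4)x^4 + 8x^3 + 62x^2 + (11573/36)x + 20015/24


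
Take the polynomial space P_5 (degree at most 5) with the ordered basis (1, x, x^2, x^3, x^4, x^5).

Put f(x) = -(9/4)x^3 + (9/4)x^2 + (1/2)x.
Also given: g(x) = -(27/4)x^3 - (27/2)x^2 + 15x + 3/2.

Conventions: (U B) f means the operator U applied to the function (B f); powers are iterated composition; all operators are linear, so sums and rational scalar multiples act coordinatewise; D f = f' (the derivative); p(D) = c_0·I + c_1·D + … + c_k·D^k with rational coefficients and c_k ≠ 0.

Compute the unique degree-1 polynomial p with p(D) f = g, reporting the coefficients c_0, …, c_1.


c_0 = 3, c_1 = 3

D^0 f = -(9/4)x^3 + (9/4)x^2 + (1/2)x
D^1 f = -(27/4)x^2 + (9/2)x + 1/2
matching coefficients of g against c_0 f + c_1 Df + … from the top degree down determines the c_i
solution: c_0 = 3, c_1 = 3


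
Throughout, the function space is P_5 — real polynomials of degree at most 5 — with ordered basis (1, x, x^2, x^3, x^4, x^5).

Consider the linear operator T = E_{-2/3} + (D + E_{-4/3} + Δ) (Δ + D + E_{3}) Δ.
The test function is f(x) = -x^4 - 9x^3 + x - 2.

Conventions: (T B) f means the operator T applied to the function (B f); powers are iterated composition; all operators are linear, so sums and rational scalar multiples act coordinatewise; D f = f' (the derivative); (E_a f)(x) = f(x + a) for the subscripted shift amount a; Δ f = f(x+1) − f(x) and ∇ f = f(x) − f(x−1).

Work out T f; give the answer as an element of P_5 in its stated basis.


E_{-2/3} f = -x^4 - (19/3)x^3 + (46/3)x^2 - (265/27)x - 16/81
Δ f = -4x^3 - 33x^2 - 31x - 9
Δ Δ f = -12x^2 - 78x - 68
D Δ f = -12x^2 - 66x - 31
E_{3} Δ f = -4x^3 - 69x^2 - 337x - 507
(Δ + D + E_{3}) Δ f = -4x^3 - 93x^2 - 481x - 606
D (Δ + D + E_{3}) Δ f = -12x^2 - 186x - 481
E_{-4/3} (Δ + D + E_{3}) Δ f = -4x^3 - 77x^2 - (763/3)x - 3254/27
Δ (Δ + D + E_{3}) Δ f = -12x^2 - 198x - 578
(D + E_{-4/3} + Δ) (Δ + D + E_{3}) Δ f = -4x^3 - 101x^2 - (1915/3)x - 31847/27
(E_{-2/3} + (D + E_{-4/3} + Δ) (Δ + D + E_{3}) Δ) f = -x^4 - (31/3)x^3 - (257/3)x^2 - (17500/27)x - 95557/81

the result is g(x) = -x^4 - (31/3)x^3 - (257/3)x^2 - (17500/27)x - 95557/81


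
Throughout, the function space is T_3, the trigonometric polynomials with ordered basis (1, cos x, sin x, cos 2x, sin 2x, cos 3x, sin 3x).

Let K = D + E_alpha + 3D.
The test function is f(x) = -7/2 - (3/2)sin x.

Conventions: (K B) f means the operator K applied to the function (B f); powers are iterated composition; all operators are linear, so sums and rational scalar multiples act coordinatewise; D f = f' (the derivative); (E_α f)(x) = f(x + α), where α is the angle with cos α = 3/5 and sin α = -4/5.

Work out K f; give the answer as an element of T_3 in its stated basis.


D f = -(3/2)cos x
E_alpha f = -7/2 + (6/5)cos x - (9/10)sin x
D f = -(3/2)cos x
(3D) f = -(9/2)cos x
(D + E_alpha + 3D) f = -7/2 - (24/5)cos x - (9/10)sin x

g(x) = -7/2 - (24/5)cos x - (9/10)sin x


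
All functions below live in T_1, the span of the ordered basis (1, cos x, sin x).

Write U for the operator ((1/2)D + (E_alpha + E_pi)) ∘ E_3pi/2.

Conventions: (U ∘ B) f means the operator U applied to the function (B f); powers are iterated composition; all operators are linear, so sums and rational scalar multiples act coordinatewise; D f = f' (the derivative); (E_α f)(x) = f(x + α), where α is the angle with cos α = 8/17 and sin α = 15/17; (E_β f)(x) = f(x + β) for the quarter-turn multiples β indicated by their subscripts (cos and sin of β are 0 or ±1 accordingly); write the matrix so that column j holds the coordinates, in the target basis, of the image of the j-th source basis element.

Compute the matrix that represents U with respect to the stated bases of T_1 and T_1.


the matrix is [[2, 0, 0]; [0, 47/34, 9/17]; [0, -9/17, 47/34]] (rows listed top to bottom)

image of 1: 2
image of cos x: (47/34)cos x - (9/17)sin x
image of sin x: (9/17)cos x + (47/34)sin x
each image's coordinates form column j of the matrix


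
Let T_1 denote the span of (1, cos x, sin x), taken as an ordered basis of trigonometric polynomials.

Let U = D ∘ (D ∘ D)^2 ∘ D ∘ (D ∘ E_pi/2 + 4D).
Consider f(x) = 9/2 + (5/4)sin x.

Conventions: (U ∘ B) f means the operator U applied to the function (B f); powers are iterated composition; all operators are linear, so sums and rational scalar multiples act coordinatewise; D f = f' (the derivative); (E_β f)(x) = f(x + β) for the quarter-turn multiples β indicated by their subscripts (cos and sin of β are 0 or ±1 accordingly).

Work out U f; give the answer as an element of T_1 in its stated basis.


E_pi/2 f = 9/2 + (5/4)cos x
D E_pi/2 f = -(5/4)sin x
D f = (5/4)cos x
(4D) f = 5cos x
(D ∘ E_pi/2 + 4D) f = 5cos x - (5/4)sin x
D (D ∘ E_pi/2 + 4D) f = -(5/4)cos x - 5sin x
D D (D ∘ E_pi/2 + 4D) f = -5cos x + (5/4)sin x
D D D (D ∘ E_pi/2 + 4D) f = (5/4)cos x + 5sin x
D (D ∘ D) D (D ∘ E_pi/2 + 4D) f = 5cos x - (5/4)sin x
D D (D ∘ D) D (D ∘ E_pi/2 + 4D) f = -(5/4)cos x - 5sin x
D ((D ∘ D)^2 ∘ D) (D ∘ E_pi/2 + 4D) f = -5cos x + (5/4)sin x

the image equals g(x) = -5cos x + (5/4)sin x


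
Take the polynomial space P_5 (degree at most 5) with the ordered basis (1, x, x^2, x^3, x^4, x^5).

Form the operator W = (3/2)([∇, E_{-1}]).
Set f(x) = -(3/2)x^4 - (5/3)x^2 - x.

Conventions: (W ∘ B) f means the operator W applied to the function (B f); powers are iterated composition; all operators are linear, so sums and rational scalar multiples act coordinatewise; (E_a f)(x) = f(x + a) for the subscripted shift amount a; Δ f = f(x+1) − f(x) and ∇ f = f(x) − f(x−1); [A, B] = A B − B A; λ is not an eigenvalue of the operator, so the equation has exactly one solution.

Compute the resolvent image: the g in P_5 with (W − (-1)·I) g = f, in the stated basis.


write g with unknown coordinates in the stated basis and equate coefficients in (W − (-1)·I) g = f
solving from the highest basis element down gives g = -(3/2)x^4 - (5/3)x^2 - x
check: W g = 0
so W g − (-1)·g = -(3/2)x^4 - (5/3)x^2 - x = f ✓

g(x) = -(3/2)x^4 - (5/3)x^2 - x


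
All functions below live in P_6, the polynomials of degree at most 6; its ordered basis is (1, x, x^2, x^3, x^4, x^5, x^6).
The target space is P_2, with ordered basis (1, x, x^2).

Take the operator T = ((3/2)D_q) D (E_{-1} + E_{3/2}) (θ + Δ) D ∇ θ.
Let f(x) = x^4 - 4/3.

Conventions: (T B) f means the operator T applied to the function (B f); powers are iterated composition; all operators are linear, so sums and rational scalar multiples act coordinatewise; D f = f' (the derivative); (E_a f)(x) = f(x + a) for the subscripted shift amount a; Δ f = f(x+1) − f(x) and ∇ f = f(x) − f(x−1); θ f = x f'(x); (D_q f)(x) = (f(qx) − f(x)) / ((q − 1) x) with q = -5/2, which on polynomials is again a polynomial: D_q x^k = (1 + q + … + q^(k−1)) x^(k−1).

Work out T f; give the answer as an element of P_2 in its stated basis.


θ f = 4x^4
∇ θ f = 16x^3 - 24x^2 + 16x - 4
D ∇ θ f = 48x^2 - 48x + 16
θ (D ∇) θ f = 96x^2 - 48x
Δ (D ∇) θ f = 96x
(θ + Δ) (D ∇) θ f = 96x^2 + 48x
E_{-1} ((θ + Δ) D ∇) θ f = 96x^2 - 144x + 48
E_{3/2} ((θ + Δ) D ∇) θ f = 96x^2 + 336x + 288
(E_{-1} + E_{3/2}) ((θ + Δ) D ∇) θ f = 192x^2 + 192x + 336
D (E_{-1} + E_{3/2}) ((θ + Δ) D ∇) θ f = 384x + 192
D_q D (E_{-1} + E_{3/2}) ((θ + Δ) D ∇) θ f = 384
((3/2)D_q) D (E_{-1} + E_{3/2}) ((θ + Δ) D ∇) θ f = 576

g(x) = 576


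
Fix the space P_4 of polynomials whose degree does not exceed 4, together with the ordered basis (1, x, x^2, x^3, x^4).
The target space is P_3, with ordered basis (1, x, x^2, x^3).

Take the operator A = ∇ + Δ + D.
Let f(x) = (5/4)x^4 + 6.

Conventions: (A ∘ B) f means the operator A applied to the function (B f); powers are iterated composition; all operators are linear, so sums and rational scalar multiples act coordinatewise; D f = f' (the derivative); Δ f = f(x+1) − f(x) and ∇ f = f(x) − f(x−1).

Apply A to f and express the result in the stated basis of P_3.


g(x) = 15x^3 + 10x

∇ f = 5x^3 - (15/2)x^2 + 5x - 5/4
Δ f = 5x^3 + (15/2)x^2 + 5x + 5/4
D f = 5x^3
(∇ + Δ + D) f = 15x^3 + 10x


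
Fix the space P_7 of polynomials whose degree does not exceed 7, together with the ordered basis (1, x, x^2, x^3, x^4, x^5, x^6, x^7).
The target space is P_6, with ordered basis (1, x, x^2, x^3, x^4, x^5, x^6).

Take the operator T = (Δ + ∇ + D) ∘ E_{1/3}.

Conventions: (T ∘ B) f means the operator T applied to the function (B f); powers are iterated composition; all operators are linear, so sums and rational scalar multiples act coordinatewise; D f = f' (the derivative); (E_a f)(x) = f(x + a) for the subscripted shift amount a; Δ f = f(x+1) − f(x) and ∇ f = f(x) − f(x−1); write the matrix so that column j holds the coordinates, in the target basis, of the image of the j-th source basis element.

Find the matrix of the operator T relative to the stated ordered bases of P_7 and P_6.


the matrix is [[0, 3, 2, 3, 28/9, 119/27, 50/9, 1837/243]; [0, 0, 6, 6, 12, 140/9, 238/9, 350/9]; [0, 0, 0, 9, 12, 30, 140/3, 833/9]; [0, 0, 0, 0, 12, 20, 60, 980/9]; [0, 0, 0, 0, 0, 15, 30, 105]; [0, 0, 0, 0, 0, 0, 18, 42]; [0, 0, 0, 0, 0, 0, 0, 21]] (rows listed top to bottom)

image of 1: 0
image of x: 3
image of x^2: 6x + 2
image of x^3: 9x^2 + 6x + 3
image of x^4: 12x^3 + 12x^2 + 12x + 28/9
image of x^5: 15x^4 + 20x^3 + 30x^2 + (140/9)x + 119/27
image of x^6: 18x^5 + 30x^4 + 60x^3 + (140/3)x^2 + (238/9)x + 50/9
image of x^7: 21x^6 + 42x^5 + 105x^4 + (980/9)x^3 + (833/9)x^2 + (350/9)x + 1837/243
each image's coordinates form column j of the matrix


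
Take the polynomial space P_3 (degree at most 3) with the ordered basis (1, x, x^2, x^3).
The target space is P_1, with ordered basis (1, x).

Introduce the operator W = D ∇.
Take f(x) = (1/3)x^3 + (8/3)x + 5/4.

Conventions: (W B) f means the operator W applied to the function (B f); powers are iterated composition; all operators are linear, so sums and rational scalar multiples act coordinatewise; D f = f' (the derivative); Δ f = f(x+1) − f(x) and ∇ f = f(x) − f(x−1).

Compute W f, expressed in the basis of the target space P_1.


∇ f = x^2 - x + 3
D ∇ f = 2x - 1

the image equals g(x) = 2x - 1


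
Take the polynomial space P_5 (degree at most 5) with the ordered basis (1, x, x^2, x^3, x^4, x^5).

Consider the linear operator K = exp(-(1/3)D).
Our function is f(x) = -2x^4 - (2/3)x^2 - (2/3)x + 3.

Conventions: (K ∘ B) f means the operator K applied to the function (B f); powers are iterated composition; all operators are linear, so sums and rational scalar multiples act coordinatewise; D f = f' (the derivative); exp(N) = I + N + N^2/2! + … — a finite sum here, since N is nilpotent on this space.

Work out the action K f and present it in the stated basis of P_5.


order-1 term: (8/3)x^3 + (4/9)x + 2/9
order-2 term: -(4/3)x^2 - 2/27
order-3 term: (8/27)x
order-4 term: -2/81
the series for exp(-(1/3)D) f terminates at order 4
exp(-(1/3)D) f = -2x^4 + (8/3)x^3 - 2x^2 + (2/27)x + 253/81

the image equals g(x) = -2x^4 + (8/3)x^3 - 2x^2 + (2/27)x + 253/81


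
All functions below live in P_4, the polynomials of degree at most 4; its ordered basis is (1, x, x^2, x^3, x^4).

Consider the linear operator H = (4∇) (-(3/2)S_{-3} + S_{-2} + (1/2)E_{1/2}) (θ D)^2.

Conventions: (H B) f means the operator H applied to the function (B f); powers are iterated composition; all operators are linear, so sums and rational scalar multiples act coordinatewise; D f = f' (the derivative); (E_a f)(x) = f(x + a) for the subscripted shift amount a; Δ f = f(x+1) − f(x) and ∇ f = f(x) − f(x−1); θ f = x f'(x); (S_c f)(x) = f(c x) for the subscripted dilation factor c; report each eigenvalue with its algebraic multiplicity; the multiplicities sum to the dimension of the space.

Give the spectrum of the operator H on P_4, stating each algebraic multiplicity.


image of 1: 0
image of x: 0
image of x^2: 0
image of x^3: 144
image of x^4: -5184x + 2736
the matrix is upper triangular; its diagonal is (0, 0, 0, 0, 0)
for a triangular matrix the eigenvalues are the diagonal entries, with algebraic multiplicity their repetition count

λ = 0 (multiplicity 5)


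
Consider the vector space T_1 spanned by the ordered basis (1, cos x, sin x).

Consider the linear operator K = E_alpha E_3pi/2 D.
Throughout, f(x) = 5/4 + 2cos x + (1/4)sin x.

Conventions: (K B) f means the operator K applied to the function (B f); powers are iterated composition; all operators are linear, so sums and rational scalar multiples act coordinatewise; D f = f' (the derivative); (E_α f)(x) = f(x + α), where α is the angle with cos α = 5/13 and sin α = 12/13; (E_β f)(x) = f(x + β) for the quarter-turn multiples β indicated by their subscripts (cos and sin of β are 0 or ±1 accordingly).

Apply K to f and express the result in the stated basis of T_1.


D f = (1/4)cos x - 2sin x
E_3pi/2 D f = 2cos x + (1/4)sin x
E_alpha (E_3pi/2 D) f = cos x - (7/4)sin x

the result is g(x) = cos x - (7/4)sin x


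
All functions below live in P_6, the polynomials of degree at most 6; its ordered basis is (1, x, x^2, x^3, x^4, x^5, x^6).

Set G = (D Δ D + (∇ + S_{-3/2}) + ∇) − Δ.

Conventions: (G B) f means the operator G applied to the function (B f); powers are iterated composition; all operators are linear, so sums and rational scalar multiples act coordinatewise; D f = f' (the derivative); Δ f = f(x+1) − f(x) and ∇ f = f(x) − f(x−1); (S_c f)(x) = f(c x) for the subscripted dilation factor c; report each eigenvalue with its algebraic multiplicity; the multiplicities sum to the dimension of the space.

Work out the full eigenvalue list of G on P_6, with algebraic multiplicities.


image of 1: 1
image of x: -(3/2)x + 1
image of x^2: (9/4)x^2 + 2x - 3
image of x^3: -(27/8)x^3 + 3x^2 - 9x + 7
image of x^4: (81/16)x^4 + 4x^3 - 18x^2 + 28x + 9
image of x^5: -(243/32)x^5 + 5x^4 - 30x^3 + 70x^2 + 45x + 21
image of x^6: (729/64)x^6 + 6x^5 - 45x^4 + 140x^3 + 135x^2 + 126x + 27
the matrix is upper triangular; its diagonal is (1, -3/2, 9/4, -27/8, 81/16, -243/32, 729/64)
for a triangular matrix the eigenvalues are the diagonal entries, with algebraic multiplicity their repetition count

λ = -243/32 (multiplicity 1), λ = -27/8 (multiplicity 1), λ = -3/2 (multiplicity 1), λ = 1 (multiplicity 1), λ = 9/4 (multiplicity 1), λ = 81/16 (multiplicity 1), λ = 729/64 (multiplicity 1)


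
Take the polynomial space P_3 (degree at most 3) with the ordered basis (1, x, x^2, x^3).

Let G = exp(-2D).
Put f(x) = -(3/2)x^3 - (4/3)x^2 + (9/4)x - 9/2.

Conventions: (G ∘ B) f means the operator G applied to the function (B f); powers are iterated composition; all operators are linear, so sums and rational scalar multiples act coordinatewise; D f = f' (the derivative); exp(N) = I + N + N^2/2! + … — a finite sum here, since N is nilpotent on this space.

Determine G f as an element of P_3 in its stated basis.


order-1 term: 9x^2 + (16/3)x - 9/2
order-2 term: -18x - 16/3
order-3 term: 12
the series for exp(-2D) f terminates at order 3
exp(-2D) f = -(3/2)x^3 + (23/3)x^2 - (125/12)x - 7/3

the result is g(x) = -(3/2)x^3 + (23/3)x^2 - (125/12)x - 7/3


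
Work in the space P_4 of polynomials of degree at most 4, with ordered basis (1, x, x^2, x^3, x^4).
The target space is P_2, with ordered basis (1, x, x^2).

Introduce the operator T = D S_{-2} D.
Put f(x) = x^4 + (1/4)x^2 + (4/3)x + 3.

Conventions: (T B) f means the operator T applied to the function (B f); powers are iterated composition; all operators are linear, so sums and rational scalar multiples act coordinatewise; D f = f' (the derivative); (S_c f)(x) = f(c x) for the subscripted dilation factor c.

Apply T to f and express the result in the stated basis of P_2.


the result is g(x) = -96x^2 - 1

D f = 4x^3 + (1/2)x + 4/3
S_{-2} D f = -32x^3 - x + 4/3
D (S_{-2} D) f = -96x^2 - 1


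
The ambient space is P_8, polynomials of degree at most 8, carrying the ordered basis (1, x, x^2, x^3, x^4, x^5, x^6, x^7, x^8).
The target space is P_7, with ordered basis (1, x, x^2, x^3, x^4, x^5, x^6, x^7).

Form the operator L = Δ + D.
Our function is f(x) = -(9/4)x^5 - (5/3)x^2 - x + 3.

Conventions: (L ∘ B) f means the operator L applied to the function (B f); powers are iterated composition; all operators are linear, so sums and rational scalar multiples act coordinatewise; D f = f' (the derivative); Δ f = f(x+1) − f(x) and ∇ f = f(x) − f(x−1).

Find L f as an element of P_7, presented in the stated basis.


Δ f = -(45/4)x^4 - (45/2)x^3 - (45/2)x^2 - (175/12)x - 59/12
D f = -(45/4)x^4 - (10/3)x - 1
(Δ + D) f = -(45/2)x^4 - (45/2)x^3 - (45/2)x^2 - (215/12)x - 71/12

g(x) = -(45/2)x^4 - (45/2)x^3 - (45/2)x^2 - (215/12)x - 71/12


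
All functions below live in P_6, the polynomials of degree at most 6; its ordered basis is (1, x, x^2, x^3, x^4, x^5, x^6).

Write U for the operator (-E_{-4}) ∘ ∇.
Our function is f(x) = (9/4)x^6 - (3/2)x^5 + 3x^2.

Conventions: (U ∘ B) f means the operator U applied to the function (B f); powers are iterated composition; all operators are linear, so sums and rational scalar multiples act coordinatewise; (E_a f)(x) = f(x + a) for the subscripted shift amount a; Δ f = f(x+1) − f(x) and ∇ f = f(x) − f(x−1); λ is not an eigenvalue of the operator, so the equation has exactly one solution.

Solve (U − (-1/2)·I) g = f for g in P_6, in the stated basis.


g(x) = (9/2)x^6 + 51x^5 - 705x^4 - 3840x^3 + 65511x^2 + 50628x - 915591

write g with unknown coordinates in the stated basis and equate coefficients in (U − (-1/2)·I) g = f
solving from the highest basis element down gives g = (9/2)x^6 + 51x^5 - 705x^4 - 3840x^3 + 65511x^2 + 50628x - 915591
check: U g = -27x^5 + (705/2)x^4 + 1920x^3 - (65505/2)x^2 - 25314x + 915591/2
so U g − (-1/2)·g = (9/4)x^6 - (3/2)x^5 + 3x^2 = f ✓


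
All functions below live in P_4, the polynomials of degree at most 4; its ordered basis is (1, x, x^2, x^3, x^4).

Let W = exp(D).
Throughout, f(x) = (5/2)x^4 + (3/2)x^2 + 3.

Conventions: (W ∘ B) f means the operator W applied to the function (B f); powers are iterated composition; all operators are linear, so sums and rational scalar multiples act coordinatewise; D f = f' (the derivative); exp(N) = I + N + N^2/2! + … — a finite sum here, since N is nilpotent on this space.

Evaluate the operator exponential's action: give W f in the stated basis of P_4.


g(x) = (5/2)x^4 + 10x^3 + (33/2)x^2 + 13x + 7

order-1 term: 10x^3 + 3x
order-2 term: 15x^2 + 3/2
order-3 term: 10x
order-4 term: 5/2
the series for exp(D) f terminates at order 4
exp(D) f = (5/2)x^4 + 10x^3 + (33/2)x^2 + 13x + 7
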